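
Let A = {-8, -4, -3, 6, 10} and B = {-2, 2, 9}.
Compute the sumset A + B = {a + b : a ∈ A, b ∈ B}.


A + B = {a + b : a ∈ A, b ∈ B}.
Enumerate all |A|·|B| = 5·3 = 15 pairs (a, b) and collect distinct sums.
a = -8: -8+-2=-10, -8+2=-6, -8+9=1
a = -4: -4+-2=-6, -4+2=-2, -4+9=5
a = -3: -3+-2=-5, -3+2=-1, -3+9=6
a = 6: 6+-2=4, 6+2=8, 6+9=15
a = 10: 10+-2=8, 10+2=12, 10+9=19
Collecting distinct sums: A + B = {-10, -6, -5, -2, -1, 1, 4, 5, 6, 8, 12, 15, 19}
|A + B| = 13

A + B = {-10, -6, -5, -2, -1, 1, 4, 5, 6, 8, 12, 15, 19}


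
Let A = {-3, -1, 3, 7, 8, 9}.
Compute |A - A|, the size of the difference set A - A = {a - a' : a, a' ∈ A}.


A - A = {a - a' : a, a' ∈ A}; |A| = 6.
Bounds: 2|A|-1 ≤ |A - A| ≤ |A|² - |A| + 1, i.e. 11 ≤ |A - A| ≤ 31.
Note: 0 ∈ A - A always (from a - a). The set is symmetric: if d ∈ A - A then -d ∈ A - A.
Enumerate nonzero differences d = a - a' with a > a' (then include -d):
Positive differences: {1, 2, 4, 5, 6, 8, 9, 10, 11, 12}
Full difference set: {0} ∪ (positive diffs) ∪ (negative diffs).
|A - A| = 1 + 2·10 = 21 (matches direct enumeration: 21).

|A - A| = 21


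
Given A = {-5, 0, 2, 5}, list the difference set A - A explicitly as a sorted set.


A - A = {a - a' : a, a' ∈ A}.
Compute a - a' for each ordered pair (a, a'):
a = -5: -5--5=0, -5-0=-5, -5-2=-7, -5-5=-10
a = 0: 0--5=5, 0-0=0, 0-2=-2, 0-5=-5
a = 2: 2--5=7, 2-0=2, 2-2=0, 2-5=-3
a = 5: 5--5=10, 5-0=5, 5-2=3, 5-5=0
Collecting distinct values (and noting 0 appears from a-a):
A - A = {-10, -7, -5, -3, -2, 0, 2, 3, 5, 7, 10}
|A - A| = 11

A - A = {-10, -7, -5, -3, -2, 0, 2, 3, 5, 7, 10}


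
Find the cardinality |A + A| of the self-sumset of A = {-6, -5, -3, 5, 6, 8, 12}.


A + A = {a + a' : a, a' ∈ A}; |A| = 7.
General bounds: 2|A| - 1 ≤ |A + A| ≤ |A|(|A|+1)/2, i.e. 13 ≤ |A + A| ≤ 28.
Lower bound 2|A|-1 is attained iff A is an arithmetic progression.
Enumerate sums a + a' for a ≤ a' (symmetric, so this suffices):
a = -6: -6+-6=-12, -6+-5=-11, -6+-3=-9, -6+5=-1, -6+6=0, -6+8=2, -6+12=6
a = -5: -5+-5=-10, -5+-3=-8, -5+5=0, -5+6=1, -5+8=3, -5+12=7
a = -3: -3+-3=-6, -3+5=2, -3+6=3, -3+8=5, -3+12=9
a = 5: 5+5=10, 5+6=11, 5+8=13, 5+12=17
a = 6: 6+6=12, 6+8=14, 6+12=18
a = 8: 8+8=16, 8+12=20
a = 12: 12+12=24
Distinct sums: {-12, -11, -10, -9, -8, -6, -1, 0, 1, 2, 3, 5, 6, 7, 9, 10, 11, 12, 13, 14, 16, 17, 18, 20, 24}
|A + A| = 25

|A + A| = 25


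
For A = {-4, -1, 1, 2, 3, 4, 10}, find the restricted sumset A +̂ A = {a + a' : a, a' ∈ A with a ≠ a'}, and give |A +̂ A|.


Restricted sumset: A +̂ A = {a + a' : a ∈ A, a' ∈ A, a ≠ a'}.
Equivalently, take A + A and drop any sum 2a that is achievable ONLY as a + a for a ∈ A (i.e. sums representable only with equal summands).
Enumerate pairs (a, a') with a < a' (symmetric, so each unordered pair gives one sum; this covers all a ≠ a'):
  -4 + -1 = -5
  -4 + 1 = -3
  -4 + 2 = -2
  -4 + 3 = -1
  -4 + 4 = 0
  -4 + 10 = 6
  -1 + 1 = 0
  -1 + 2 = 1
  -1 + 3 = 2
  -1 + 4 = 3
  -1 + 10 = 9
  1 + 2 = 3
  1 + 3 = 4
  1 + 4 = 5
  1 + 10 = 11
  2 + 3 = 5
  2 + 4 = 6
  2 + 10 = 12
  3 + 4 = 7
  3 + 10 = 13
  4 + 10 = 14
Collected distinct sums: {-5, -3, -2, -1, 0, 1, 2, 3, 4, 5, 6, 7, 9, 11, 12, 13, 14}
|A +̂ A| = 17
(Reference bound: |A +̂ A| ≥ 2|A| - 3 for |A| ≥ 2, with |A| = 7 giving ≥ 11.)

|A +̂ A| = 17


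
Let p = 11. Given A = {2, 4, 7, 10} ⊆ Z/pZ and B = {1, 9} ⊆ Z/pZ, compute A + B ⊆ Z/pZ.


Work in Z/11Z: reduce every sum a + b modulo 11.
Enumerate all 8 pairs:
a = 2: 2+1=3, 2+9=0
a = 4: 4+1=5, 4+9=2
a = 7: 7+1=8, 7+9=5
a = 10: 10+1=0, 10+9=8
Distinct residues collected: {0, 2, 3, 5, 8}
|A + B| = 5 (out of 11 total residues).

A + B = {0, 2, 3, 5, 8}


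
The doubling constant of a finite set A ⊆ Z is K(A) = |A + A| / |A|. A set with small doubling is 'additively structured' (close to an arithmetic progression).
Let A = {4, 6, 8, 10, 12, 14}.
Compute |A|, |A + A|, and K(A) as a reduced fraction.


|A| = 6.
Compute A + A by enumerating all 36 pairs.
A + A = {8, 10, 12, 14, 16, 18, 20, 22, 24, 26, 28}, so |A + A| = 11.
K = |A + A| / |A| = 11/6 (already in lowest terms) ≈ 1.8333.
Reference: AP of size 6 gives K = 11/6 ≈ 1.8333; a fully generic set of size 6 gives K ≈ 3.5000.

|A| = 6, |A + A| = 11, K = 11/6.


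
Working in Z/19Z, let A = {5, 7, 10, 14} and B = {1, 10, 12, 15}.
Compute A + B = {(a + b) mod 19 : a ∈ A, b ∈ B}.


Work in Z/19Z: reduce every sum a + b modulo 19.
Enumerate all 16 pairs:
a = 5: 5+1=6, 5+10=15, 5+12=17, 5+15=1
a = 7: 7+1=8, 7+10=17, 7+12=0, 7+15=3
a = 10: 10+1=11, 10+10=1, 10+12=3, 10+15=6
a = 14: 14+1=15, 14+10=5, 14+12=7, 14+15=10
Distinct residues collected: {0, 1, 3, 5, 6, 7, 8, 10, 11, 15, 17}
|A + B| = 11 (out of 19 total residues).

A + B = {0, 1, 3, 5, 6, 7, 8, 10, 11, 15, 17}


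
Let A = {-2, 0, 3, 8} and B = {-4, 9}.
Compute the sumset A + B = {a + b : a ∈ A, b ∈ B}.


A + B = {a + b : a ∈ A, b ∈ B}.
Enumerate all |A|·|B| = 4·2 = 8 pairs (a, b) and collect distinct sums.
a = -2: -2+-4=-6, -2+9=7
a = 0: 0+-4=-4, 0+9=9
a = 3: 3+-4=-1, 3+9=12
a = 8: 8+-4=4, 8+9=17
Collecting distinct sums: A + B = {-6, -4, -1, 4, 7, 9, 12, 17}
|A + B| = 8

A + B = {-6, -4, -1, 4, 7, 9, 12, 17}


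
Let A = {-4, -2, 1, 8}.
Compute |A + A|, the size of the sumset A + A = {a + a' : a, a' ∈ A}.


A + A = {a + a' : a, a' ∈ A}; |A| = 4.
General bounds: 2|A| - 1 ≤ |A + A| ≤ |A|(|A|+1)/2, i.e. 7 ≤ |A + A| ≤ 10.
Lower bound 2|A|-1 is attained iff A is an arithmetic progression.
Enumerate sums a + a' for a ≤ a' (symmetric, so this suffices):
a = -4: -4+-4=-8, -4+-2=-6, -4+1=-3, -4+8=4
a = -2: -2+-2=-4, -2+1=-1, -2+8=6
a = 1: 1+1=2, 1+8=9
a = 8: 8+8=16
Distinct sums: {-8, -6, -4, -3, -1, 2, 4, 6, 9, 16}
|A + A| = 10

|A + A| = 10


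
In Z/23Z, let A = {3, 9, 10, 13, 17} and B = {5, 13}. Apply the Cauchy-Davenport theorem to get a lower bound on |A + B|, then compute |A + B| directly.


Cauchy-Davenport: |A + B| ≥ min(p, |A| + |B| - 1) for A, B nonempty in Z/pZ.
|A| = 5, |B| = 2, p = 23.
CD lower bound = min(23, 5 + 2 - 1) = min(23, 6) = 6.
Compute A + B mod 23 directly:
a = 3: 3+5=8, 3+13=16
a = 9: 9+5=14, 9+13=22
a = 10: 10+5=15, 10+13=0
a = 13: 13+5=18, 13+13=3
a = 17: 17+5=22, 17+13=7
A + B = {0, 3, 7, 8, 14, 15, 16, 18, 22}, so |A + B| = 9.
Verify: 9 ≥ 6? Yes ✓.

CD lower bound = 6, actual |A + B| = 9.


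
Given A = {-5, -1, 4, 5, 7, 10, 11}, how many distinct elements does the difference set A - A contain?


A - A = {a - a' : a, a' ∈ A}; |A| = 7.
Bounds: 2|A|-1 ≤ |A - A| ≤ |A|² - |A| + 1, i.e. 13 ≤ |A - A| ≤ 43.
Note: 0 ∈ A - A always (from a - a). The set is symmetric: if d ∈ A - A then -d ∈ A - A.
Enumerate nonzero differences d = a - a' with a > a' (then include -d):
Positive differences: {1, 2, 3, 4, 5, 6, 7, 8, 9, 10, 11, 12, 15, 16}
Full difference set: {0} ∪ (positive diffs) ∪ (negative diffs).
|A - A| = 1 + 2·14 = 29 (matches direct enumeration: 29).

|A - A| = 29


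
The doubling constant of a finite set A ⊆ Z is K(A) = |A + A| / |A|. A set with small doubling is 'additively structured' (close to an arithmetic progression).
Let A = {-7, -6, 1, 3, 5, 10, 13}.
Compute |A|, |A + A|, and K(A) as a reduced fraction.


|A| = 7.
Compute A + A by enumerating all 49 pairs.
A + A = {-14, -13, -12, -6, -5, -4, -3, -2, -1, 2, 3, 4, 6, 7, 8, 10, 11, 13, 14, 15, 16, 18, 20, 23, 26}, so |A + A| = 25.
K = |A + A| / |A| = 25/7 (already in lowest terms) ≈ 3.5714.
Reference: AP of size 7 gives K = 13/7 ≈ 1.8571; a fully generic set of size 7 gives K ≈ 4.0000.

|A| = 7, |A + A| = 25, K = 25/7.


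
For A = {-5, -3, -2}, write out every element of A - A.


A - A = {a - a' : a, a' ∈ A}.
Compute a - a' for each ordered pair (a, a'):
a = -5: -5--5=0, -5--3=-2, -5--2=-3
a = -3: -3--5=2, -3--3=0, -3--2=-1
a = -2: -2--5=3, -2--3=1, -2--2=0
Collecting distinct values (and noting 0 appears from a-a):
A - A = {-3, -2, -1, 0, 1, 2, 3}
|A - A| = 7

A - A = {-3, -2, -1, 0, 1, 2, 3}


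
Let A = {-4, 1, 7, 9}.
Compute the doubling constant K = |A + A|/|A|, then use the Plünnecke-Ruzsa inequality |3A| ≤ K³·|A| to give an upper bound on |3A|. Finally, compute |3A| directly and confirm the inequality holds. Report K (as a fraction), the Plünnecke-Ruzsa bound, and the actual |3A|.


|A| = 4.
Step 1: Compute A + A by enumerating all 16 pairs.
A + A = {-8, -3, 2, 3, 5, 8, 10, 14, 16, 18}, so |A + A| = 10.
Step 2: Doubling constant K = |A + A|/|A| = 10/4 = 10/4 ≈ 2.5000.
Step 3: Plünnecke-Ruzsa gives |3A| ≤ K³·|A| = (2.5000)³ · 4 ≈ 62.5000.
Step 4: Compute 3A = A + A + A directly by enumerating all triples (a,b,c) ∈ A³; |3A| = 20.
Step 5: Check 20 ≤ 62.5000? Yes ✓.

K = 10/4, Plünnecke-Ruzsa bound K³|A| ≈ 62.5000, |3A| = 20, inequality holds.


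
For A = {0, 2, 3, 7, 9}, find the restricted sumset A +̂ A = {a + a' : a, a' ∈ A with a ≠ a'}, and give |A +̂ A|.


Restricted sumset: A +̂ A = {a + a' : a ∈ A, a' ∈ A, a ≠ a'}.
Equivalently, take A + A and drop any sum 2a that is achievable ONLY as a + a for a ∈ A (i.e. sums representable only with equal summands).
Enumerate pairs (a, a') with a < a' (symmetric, so each unordered pair gives one sum; this covers all a ≠ a'):
  0 + 2 = 2
  0 + 3 = 3
  0 + 7 = 7
  0 + 9 = 9
  2 + 3 = 5
  2 + 7 = 9
  2 + 9 = 11
  3 + 7 = 10
  3 + 9 = 12
  7 + 9 = 16
Collected distinct sums: {2, 3, 5, 7, 9, 10, 11, 12, 16}
|A +̂ A| = 9
(Reference bound: |A +̂ A| ≥ 2|A| - 3 for |A| ≥ 2, with |A| = 5 giving ≥ 7.)

|A +̂ A| = 9


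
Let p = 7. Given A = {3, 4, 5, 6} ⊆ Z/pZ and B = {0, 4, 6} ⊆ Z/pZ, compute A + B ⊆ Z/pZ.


Work in Z/7Z: reduce every sum a + b modulo 7.
Enumerate all 12 pairs:
a = 3: 3+0=3, 3+4=0, 3+6=2
a = 4: 4+0=4, 4+4=1, 4+6=3
a = 5: 5+0=5, 5+4=2, 5+6=4
a = 6: 6+0=6, 6+4=3, 6+6=5
Distinct residues collected: {0, 1, 2, 3, 4, 5, 6}
|A + B| = 7 (out of 7 total residues).

A + B = {0, 1, 2, 3, 4, 5, 6}


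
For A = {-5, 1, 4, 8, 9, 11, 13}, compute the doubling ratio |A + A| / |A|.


|A| = 7.
Compute A + A by enumerating all 49 pairs.
A + A = {-10, -4, -1, 2, 3, 4, 5, 6, 8, 9, 10, 12, 13, 14, 15, 16, 17, 18, 19, 20, 21, 22, 24, 26}, so |A + A| = 24.
K = |A + A| / |A| = 24/7 (already in lowest terms) ≈ 3.4286.
Reference: AP of size 7 gives K = 13/7 ≈ 1.8571; a fully generic set of size 7 gives K ≈ 4.0000.

|A| = 7, |A + A| = 24, K = 24/7.


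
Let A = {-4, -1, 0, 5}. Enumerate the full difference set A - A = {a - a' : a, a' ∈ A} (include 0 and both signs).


A - A = {a - a' : a, a' ∈ A}.
Compute a - a' for each ordered pair (a, a'):
a = -4: -4--4=0, -4--1=-3, -4-0=-4, -4-5=-9
a = -1: -1--4=3, -1--1=0, -1-0=-1, -1-5=-6
a = 0: 0--4=4, 0--1=1, 0-0=0, 0-5=-5
a = 5: 5--4=9, 5--1=6, 5-0=5, 5-5=0
Collecting distinct values (and noting 0 appears from a-a):
A - A = {-9, -6, -5, -4, -3, -1, 0, 1, 3, 4, 5, 6, 9}
|A - A| = 13

A - A = {-9, -6, -5, -4, -3, -1, 0, 1, 3, 4, 5, 6, 9}


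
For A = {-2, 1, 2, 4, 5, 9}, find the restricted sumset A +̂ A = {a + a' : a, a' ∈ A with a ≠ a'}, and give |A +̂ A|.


Restricted sumset: A +̂ A = {a + a' : a ∈ A, a' ∈ A, a ≠ a'}.
Equivalently, take A + A and drop any sum 2a that is achievable ONLY as a + a for a ∈ A (i.e. sums representable only with equal summands).
Enumerate pairs (a, a') with a < a' (symmetric, so each unordered pair gives one sum; this covers all a ≠ a'):
  -2 + 1 = -1
  -2 + 2 = 0
  -2 + 4 = 2
  -2 + 5 = 3
  -2 + 9 = 7
  1 + 2 = 3
  1 + 4 = 5
  1 + 5 = 6
  1 + 9 = 10
  2 + 4 = 6
  2 + 5 = 7
  2 + 9 = 11
  4 + 5 = 9
  4 + 9 = 13
  5 + 9 = 14
Collected distinct sums: {-1, 0, 2, 3, 5, 6, 7, 9, 10, 11, 13, 14}
|A +̂ A| = 12
(Reference bound: |A +̂ A| ≥ 2|A| - 3 for |A| ≥ 2, with |A| = 6 giving ≥ 9.)

|A +̂ A| = 12


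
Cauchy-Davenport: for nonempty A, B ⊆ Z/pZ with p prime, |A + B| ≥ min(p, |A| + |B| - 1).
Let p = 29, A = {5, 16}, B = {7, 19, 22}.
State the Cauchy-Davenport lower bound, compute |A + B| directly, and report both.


Cauchy-Davenport: |A + B| ≥ min(p, |A| + |B| - 1) for A, B nonempty in Z/pZ.
|A| = 2, |B| = 3, p = 29.
CD lower bound = min(29, 2 + 3 - 1) = min(29, 4) = 4.
Compute A + B mod 29 directly:
a = 5: 5+7=12, 5+19=24, 5+22=27
a = 16: 16+7=23, 16+19=6, 16+22=9
A + B = {6, 9, 12, 23, 24, 27}, so |A + B| = 6.
Verify: 6 ≥ 4? Yes ✓.

CD lower bound = 4, actual |A + B| = 6.


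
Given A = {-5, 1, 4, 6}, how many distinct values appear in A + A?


A + A = {a + a' : a, a' ∈ A}; |A| = 4.
General bounds: 2|A| - 1 ≤ |A + A| ≤ |A|(|A|+1)/2, i.e. 7 ≤ |A + A| ≤ 10.
Lower bound 2|A|-1 is attained iff A is an arithmetic progression.
Enumerate sums a + a' for a ≤ a' (symmetric, so this suffices):
a = -5: -5+-5=-10, -5+1=-4, -5+4=-1, -5+6=1
a = 1: 1+1=2, 1+4=5, 1+6=7
a = 4: 4+4=8, 4+6=10
a = 6: 6+6=12
Distinct sums: {-10, -4, -1, 1, 2, 5, 7, 8, 10, 12}
|A + A| = 10

|A + A| = 10


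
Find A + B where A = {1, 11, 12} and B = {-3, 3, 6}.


A + B = {a + b : a ∈ A, b ∈ B}.
Enumerate all |A|·|B| = 3·3 = 9 pairs (a, b) and collect distinct sums.
a = 1: 1+-3=-2, 1+3=4, 1+6=7
a = 11: 11+-3=8, 11+3=14, 11+6=17
a = 12: 12+-3=9, 12+3=15, 12+6=18
Collecting distinct sums: A + B = {-2, 4, 7, 8, 9, 14, 15, 17, 18}
|A + B| = 9

A + B = {-2, 4, 7, 8, 9, 14, 15, 17, 18}


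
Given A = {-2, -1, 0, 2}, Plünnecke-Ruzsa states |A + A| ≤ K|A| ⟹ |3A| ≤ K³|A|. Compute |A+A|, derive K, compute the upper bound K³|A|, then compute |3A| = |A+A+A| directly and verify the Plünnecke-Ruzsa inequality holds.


|A| = 4.
Step 1: Compute A + A by enumerating all 16 pairs.
A + A = {-4, -3, -2, -1, 0, 1, 2, 4}, so |A + A| = 8.
Step 2: Doubling constant K = |A + A|/|A| = 8/4 = 8/4 ≈ 2.0000.
Step 3: Plünnecke-Ruzsa gives |3A| ≤ K³·|A| = (2.0000)³ · 4 ≈ 32.0000.
Step 4: Compute 3A = A + A + A directly by enumerating all triples (a,b,c) ∈ A³; |3A| = 12.
Step 5: Check 12 ≤ 32.0000? Yes ✓.

K = 8/4, Plünnecke-Ruzsa bound K³|A| ≈ 32.0000, |3A| = 12, inequality holds.


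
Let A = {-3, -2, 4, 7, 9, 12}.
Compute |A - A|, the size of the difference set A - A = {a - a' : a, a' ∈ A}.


A - A = {a - a' : a, a' ∈ A}; |A| = 6.
Bounds: 2|A|-1 ≤ |A - A| ≤ |A|² - |A| + 1, i.e. 11 ≤ |A - A| ≤ 31.
Note: 0 ∈ A - A always (from a - a). The set is symmetric: if d ∈ A - A then -d ∈ A - A.
Enumerate nonzero differences d = a - a' with a > a' (then include -d):
Positive differences: {1, 2, 3, 5, 6, 7, 8, 9, 10, 11, 12, 14, 15}
Full difference set: {0} ∪ (positive diffs) ∪ (negative diffs).
|A - A| = 1 + 2·13 = 27 (matches direct enumeration: 27).

|A - A| = 27


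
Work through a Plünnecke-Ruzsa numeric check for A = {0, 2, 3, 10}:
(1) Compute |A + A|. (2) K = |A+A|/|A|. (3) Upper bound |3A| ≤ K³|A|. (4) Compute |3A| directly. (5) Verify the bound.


|A| = 4.
Step 1: Compute A + A by enumerating all 16 pairs.
A + A = {0, 2, 3, 4, 5, 6, 10, 12, 13, 20}, so |A + A| = 10.
Step 2: Doubling constant K = |A + A|/|A| = 10/4 = 10/4 ≈ 2.5000.
Step 3: Plünnecke-Ruzsa gives |3A| ≤ K³·|A| = (2.5000)³ · 4 ≈ 62.5000.
Step 4: Compute 3A = A + A + A directly by enumerating all triples (a,b,c) ∈ A³; |3A| = 19.
Step 5: Check 19 ≤ 62.5000? Yes ✓.

K = 10/4, Plünnecke-Ruzsa bound K³|A| ≈ 62.5000, |3A| = 19, inequality holds.


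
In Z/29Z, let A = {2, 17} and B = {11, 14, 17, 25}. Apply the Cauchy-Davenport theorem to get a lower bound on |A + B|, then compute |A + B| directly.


Cauchy-Davenport: |A + B| ≥ min(p, |A| + |B| - 1) for A, B nonempty in Z/pZ.
|A| = 2, |B| = 4, p = 29.
CD lower bound = min(29, 2 + 4 - 1) = min(29, 5) = 5.
Compute A + B mod 29 directly:
a = 2: 2+11=13, 2+14=16, 2+17=19, 2+25=27
a = 17: 17+11=28, 17+14=2, 17+17=5, 17+25=13
A + B = {2, 5, 13, 16, 19, 27, 28}, so |A + B| = 7.
Verify: 7 ≥ 5? Yes ✓.

CD lower bound = 5, actual |A + B| = 7.


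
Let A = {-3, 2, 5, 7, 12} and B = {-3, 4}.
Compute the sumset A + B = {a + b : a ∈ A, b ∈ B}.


A + B = {a + b : a ∈ A, b ∈ B}.
Enumerate all |A|·|B| = 5·2 = 10 pairs (a, b) and collect distinct sums.
a = -3: -3+-3=-6, -3+4=1
a = 2: 2+-3=-1, 2+4=6
a = 5: 5+-3=2, 5+4=9
a = 7: 7+-3=4, 7+4=11
a = 12: 12+-3=9, 12+4=16
Collecting distinct sums: A + B = {-6, -1, 1, 2, 4, 6, 9, 11, 16}
|A + B| = 9

A + B = {-6, -1, 1, 2, 4, 6, 9, 11, 16}


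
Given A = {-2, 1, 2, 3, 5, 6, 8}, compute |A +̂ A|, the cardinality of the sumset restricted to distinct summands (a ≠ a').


Restricted sumset: A +̂ A = {a + a' : a ∈ A, a' ∈ A, a ≠ a'}.
Equivalently, take A + A and drop any sum 2a that is achievable ONLY as a + a for a ∈ A (i.e. sums representable only with equal summands).
Enumerate pairs (a, a') with a < a' (symmetric, so each unordered pair gives one sum; this covers all a ≠ a'):
  -2 + 1 = -1
  -2 + 2 = 0
  -2 + 3 = 1
  -2 + 5 = 3
  -2 + 6 = 4
  -2 + 8 = 6
  1 + 2 = 3
  1 + 3 = 4
  1 + 5 = 6
  1 + 6 = 7
  1 + 8 = 9
  2 + 3 = 5
  2 + 5 = 7
  2 + 6 = 8
  2 + 8 = 10
  3 + 5 = 8
  3 + 6 = 9
  3 + 8 = 11
  5 + 6 = 11
  5 + 8 = 13
  6 + 8 = 14
Collected distinct sums: {-1, 0, 1, 3, 4, 5, 6, 7, 8, 9, 10, 11, 13, 14}
|A +̂ A| = 14
(Reference bound: |A +̂ A| ≥ 2|A| - 3 for |A| ≥ 2, with |A| = 7 giving ≥ 11.)

|A +̂ A| = 14


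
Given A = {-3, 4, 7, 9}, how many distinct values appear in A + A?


A + A = {a + a' : a, a' ∈ A}; |A| = 4.
General bounds: 2|A| - 1 ≤ |A + A| ≤ |A|(|A|+1)/2, i.e. 7 ≤ |A + A| ≤ 10.
Lower bound 2|A|-1 is attained iff A is an arithmetic progression.
Enumerate sums a + a' for a ≤ a' (symmetric, so this suffices):
a = -3: -3+-3=-6, -3+4=1, -3+7=4, -3+9=6
a = 4: 4+4=8, 4+7=11, 4+9=13
a = 7: 7+7=14, 7+9=16
a = 9: 9+9=18
Distinct sums: {-6, 1, 4, 6, 8, 11, 13, 14, 16, 18}
|A + A| = 10

|A + A| = 10


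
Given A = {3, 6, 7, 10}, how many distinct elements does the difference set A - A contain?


A - A = {a - a' : a, a' ∈ A}; |A| = 4.
Bounds: 2|A|-1 ≤ |A - A| ≤ |A|² - |A| + 1, i.e. 7 ≤ |A - A| ≤ 13.
Note: 0 ∈ A - A always (from a - a). The set is symmetric: if d ∈ A - A then -d ∈ A - A.
Enumerate nonzero differences d = a - a' with a > a' (then include -d):
Positive differences: {1, 3, 4, 7}
Full difference set: {0} ∪ (positive diffs) ∪ (negative diffs).
|A - A| = 1 + 2·4 = 9 (matches direct enumeration: 9).

|A - A| = 9


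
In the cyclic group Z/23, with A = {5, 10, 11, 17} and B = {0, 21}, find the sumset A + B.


Work in Z/23Z: reduce every sum a + b modulo 23.
Enumerate all 8 pairs:
a = 5: 5+0=5, 5+21=3
a = 10: 10+0=10, 10+21=8
a = 11: 11+0=11, 11+21=9
a = 17: 17+0=17, 17+21=15
Distinct residues collected: {3, 5, 8, 9, 10, 11, 15, 17}
|A + B| = 8 (out of 23 total residues).

A + B = {3, 5, 8, 9, 10, 11, 15, 17}


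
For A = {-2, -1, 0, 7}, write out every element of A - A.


A - A = {a - a' : a, a' ∈ A}.
Compute a - a' for each ordered pair (a, a'):
a = -2: -2--2=0, -2--1=-1, -2-0=-2, -2-7=-9
a = -1: -1--2=1, -1--1=0, -1-0=-1, -1-7=-8
a = 0: 0--2=2, 0--1=1, 0-0=0, 0-7=-7
a = 7: 7--2=9, 7--1=8, 7-0=7, 7-7=0
Collecting distinct values (and noting 0 appears from a-a):
A - A = {-9, -8, -7, -2, -1, 0, 1, 2, 7, 8, 9}
|A - A| = 11

A - A = {-9, -8, -7, -2, -1, 0, 1, 2, 7, 8, 9}


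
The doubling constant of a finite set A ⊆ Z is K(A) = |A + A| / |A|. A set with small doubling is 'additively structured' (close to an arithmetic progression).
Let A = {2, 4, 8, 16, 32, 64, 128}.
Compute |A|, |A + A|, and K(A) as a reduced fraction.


|A| = 7.
Compute A + A by enumerating all 49 pairs.
A + A = {4, 6, 8, 10, 12, 16, 18, 20, 24, 32, 34, 36, 40, 48, 64, 66, 68, 72, 80, 96, 128, 130, 132, 136, 144, 160, 192, 256}, so |A + A| = 28.
K = |A + A| / |A| = 28/7 = 4/1 ≈ 4.0000.
Reference: AP of size 7 gives K = 13/7 ≈ 1.8571; a fully generic set of size 7 gives K ≈ 4.0000.

|A| = 7, |A + A| = 28, K = 28/7 = 4/1.


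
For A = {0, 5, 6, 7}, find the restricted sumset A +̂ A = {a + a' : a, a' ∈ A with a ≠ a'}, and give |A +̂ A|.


Restricted sumset: A +̂ A = {a + a' : a ∈ A, a' ∈ A, a ≠ a'}.
Equivalently, take A + A and drop any sum 2a that is achievable ONLY as a + a for a ∈ A (i.e. sums representable only with equal summands).
Enumerate pairs (a, a') with a < a' (symmetric, so each unordered pair gives one sum; this covers all a ≠ a'):
  0 + 5 = 5
  0 + 6 = 6
  0 + 7 = 7
  5 + 6 = 11
  5 + 7 = 12
  6 + 7 = 13
Collected distinct sums: {5, 6, 7, 11, 12, 13}
|A +̂ A| = 6
(Reference bound: |A +̂ A| ≥ 2|A| - 3 for |A| ≥ 2, with |A| = 4 giving ≥ 5.)

|A +̂ A| = 6


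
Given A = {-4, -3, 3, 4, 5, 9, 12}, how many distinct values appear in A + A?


A + A = {a + a' : a, a' ∈ A}; |A| = 7.
General bounds: 2|A| - 1 ≤ |A + A| ≤ |A|(|A|+1)/2, i.e. 13 ≤ |A + A| ≤ 28.
Lower bound 2|A|-1 is attained iff A is an arithmetic progression.
Enumerate sums a + a' for a ≤ a' (symmetric, so this suffices):
a = -4: -4+-4=-8, -4+-3=-7, -4+3=-1, -4+4=0, -4+5=1, -4+9=5, -4+12=8
a = -3: -3+-3=-6, -3+3=0, -3+4=1, -3+5=2, -3+9=6, -3+12=9
a = 3: 3+3=6, 3+4=7, 3+5=8, 3+9=12, 3+12=15
a = 4: 4+4=8, 4+5=9, 4+9=13, 4+12=16
a = 5: 5+5=10, 5+9=14, 5+12=17
a = 9: 9+9=18, 9+12=21
a = 12: 12+12=24
Distinct sums: {-8, -7, -6, -1, 0, 1, 2, 5, 6, 7, 8, 9, 10, 12, 13, 14, 15, 16, 17, 18, 21, 24}
|A + A| = 22

|A + A| = 22


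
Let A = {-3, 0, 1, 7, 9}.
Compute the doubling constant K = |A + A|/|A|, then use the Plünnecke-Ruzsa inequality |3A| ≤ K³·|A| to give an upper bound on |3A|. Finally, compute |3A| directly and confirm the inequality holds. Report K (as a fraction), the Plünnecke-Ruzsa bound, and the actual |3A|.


|A| = 5.
Step 1: Compute A + A by enumerating all 25 pairs.
A + A = {-6, -3, -2, 0, 1, 2, 4, 6, 7, 8, 9, 10, 14, 16, 18}, so |A + A| = 15.
Step 2: Doubling constant K = |A + A|/|A| = 15/5 = 15/5 ≈ 3.0000.
Step 3: Plünnecke-Ruzsa gives |3A| ≤ K³·|A| = (3.0000)³ · 5 ≈ 135.0000.
Step 4: Compute 3A = A + A + A directly by enumerating all triples (a,b,c) ∈ A³; |3A| = 29.
Step 5: Check 29 ≤ 135.0000? Yes ✓.

K = 15/5, Plünnecke-Ruzsa bound K³|A| ≈ 135.0000, |3A| = 29, inequality holds.


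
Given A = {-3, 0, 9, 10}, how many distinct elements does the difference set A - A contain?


A - A = {a - a' : a, a' ∈ A}; |A| = 4.
Bounds: 2|A|-1 ≤ |A - A| ≤ |A|² - |A| + 1, i.e. 7 ≤ |A - A| ≤ 13.
Note: 0 ∈ A - A always (from a - a). The set is symmetric: if d ∈ A - A then -d ∈ A - A.
Enumerate nonzero differences d = a - a' with a > a' (then include -d):
Positive differences: {1, 3, 9, 10, 12, 13}
Full difference set: {0} ∪ (positive diffs) ∪ (negative diffs).
|A - A| = 1 + 2·6 = 13 (matches direct enumeration: 13).

|A - A| = 13


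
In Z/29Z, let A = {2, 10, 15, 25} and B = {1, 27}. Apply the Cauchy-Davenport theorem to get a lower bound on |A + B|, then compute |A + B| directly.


Cauchy-Davenport: |A + B| ≥ min(p, |A| + |B| - 1) for A, B nonempty in Z/pZ.
|A| = 4, |B| = 2, p = 29.
CD lower bound = min(29, 4 + 2 - 1) = min(29, 5) = 5.
Compute A + B mod 29 directly:
a = 2: 2+1=3, 2+27=0
a = 10: 10+1=11, 10+27=8
a = 15: 15+1=16, 15+27=13
a = 25: 25+1=26, 25+27=23
A + B = {0, 3, 8, 11, 13, 16, 23, 26}, so |A + B| = 8.
Verify: 8 ≥ 5? Yes ✓.

CD lower bound = 5, actual |A + B| = 8.


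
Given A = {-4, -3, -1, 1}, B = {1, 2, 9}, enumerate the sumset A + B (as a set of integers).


A + B = {a + b : a ∈ A, b ∈ B}.
Enumerate all |A|·|B| = 4·3 = 12 pairs (a, b) and collect distinct sums.
a = -4: -4+1=-3, -4+2=-2, -4+9=5
a = -3: -3+1=-2, -3+2=-1, -3+9=6
a = -1: -1+1=0, -1+2=1, -1+9=8
a = 1: 1+1=2, 1+2=3, 1+9=10
Collecting distinct sums: A + B = {-3, -2, -1, 0, 1, 2, 3, 5, 6, 8, 10}
|A + B| = 11

A + B = {-3, -2, -1, 0, 1, 2, 3, 5, 6, 8, 10}


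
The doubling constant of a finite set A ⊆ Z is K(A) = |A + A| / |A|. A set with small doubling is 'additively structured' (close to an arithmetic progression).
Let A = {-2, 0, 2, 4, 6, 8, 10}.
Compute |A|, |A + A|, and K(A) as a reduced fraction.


|A| = 7.
Compute A + A by enumerating all 49 pairs.
A + A = {-4, -2, 0, 2, 4, 6, 8, 10, 12, 14, 16, 18, 20}, so |A + A| = 13.
K = |A + A| / |A| = 13/7 (already in lowest terms) ≈ 1.8571.
Reference: AP of size 7 gives K = 13/7 ≈ 1.8571; a fully generic set of size 7 gives K ≈ 4.0000.

|A| = 7, |A + A| = 13, K = 13/7.


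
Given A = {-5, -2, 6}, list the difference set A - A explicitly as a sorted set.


A - A = {a - a' : a, a' ∈ A}.
Compute a - a' for each ordered pair (a, a'):
a = -5: -5--5=0, -5--2=-3, -5-6=-11
a = -2: -2--5=3, -2--2=0, -2-6=-8
a = 6: 6--5=11, 6--2=8, 6-6=0
Collecting distinct values (and noting 0 appears from a-a):
A - A = {-11, -8, -3, 0, 3, 8, 11}
|A - A| = 7

A - A = {-11, -8, -3, 0, 3, 8, 11}


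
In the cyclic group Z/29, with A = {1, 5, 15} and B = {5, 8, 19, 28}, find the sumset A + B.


Work in Z/29Z: reduce every sum a + b modulo 29.
Enumerate all 12 pairs:
a = 1: 1+5=6, 1+8=9, 1+19=20, 1+28=0
a = 5: 5+5=10, 5+8=13, 5+19=24, 5+28=4
a = 15: 15+5=20, 15+8=23, 15+19=5, 15+28=14
Distinct residues collected: {0, 4, 5, 6, 9, 10, 13, 14, 20, 23, 24}
|A + B| = 11 (out of 29 total residues).

A + B = {0, 4, 5, 6, 9, 10, 13, 14, 20, 23, 24}


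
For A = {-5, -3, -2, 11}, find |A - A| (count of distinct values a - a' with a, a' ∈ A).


A - A = {a - a' : a, a' ∈ A}; |A| = 4.
Bounds: 2|A|-1 ≤ |A - A| ≤ |A|² - |A| + 1, i.e. 7 ≤ |A - A| ≤ 13.
Note: 0 ∈ A - A always (from a - a). The set is symmetric: if d ∈ A - A then -d ∈ A - A.
Enumerate nonzero differences d = a - a' with a > a' (then include -d):
Positive differences: {1, 2, 3, 13, 14, 16}
Full difference set: {0} ∪ (positive diffs) ∪ (negative diffs).
|A - A| = 1 + 2·6 = 13 (matches direct enumeration: 13).

|A - A| = 13


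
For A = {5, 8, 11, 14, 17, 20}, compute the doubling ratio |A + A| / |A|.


|A| = 6.
Compute A + A by enumerating all 36 pairs.
A + A = {10, 13, 16, 19, 22, 25, 28, 31, 34, 37, 40}, so |A + A| = 11.
K = |A + A| / |A| = 11/6 (already in lowest terms) ≈ 1.8333.
Reference: AP of size 6 gives K = 11/6 ≈ 1.8333; a fully generic set of size 6 gives K ≈ 3.5000.

|A| = 6, |A + A| = 11, K = 11/6.


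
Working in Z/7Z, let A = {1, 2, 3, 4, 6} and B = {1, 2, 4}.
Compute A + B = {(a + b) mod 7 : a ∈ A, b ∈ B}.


Work in Z/7Z: reduce every sum a + b modulo 7.
Enumerate all 15 pairs:
a = 1: 1+1=2, 1+2=3, 1+4=5
a = 2: 2+1=3, 2+2=4, 2+4=6
a = 3: 3+1=4, 3+2=5, 3+4=0
a = 4: 4+1=5, 4+2=6, 4+4=1
a = 6: 6+1=0, 6+2=1, 6+4=3
Distinct residues collected: {0, 1, 2, 3, 4, 5, 6}
|A + B| = 7 (out of 7 total residues).

A + B = {0, 1, 2, 3, 4, 5, 6}


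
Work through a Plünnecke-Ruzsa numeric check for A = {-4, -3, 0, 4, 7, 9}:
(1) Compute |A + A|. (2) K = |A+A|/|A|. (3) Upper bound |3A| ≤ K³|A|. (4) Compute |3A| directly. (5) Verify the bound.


|A| = 6.
Step 1: Compute A + A by enumerating all 36 pairs.
A + A = {-8, -7, -6, -4, -3, 0, 1, 3, 4, 5, 6, 7, 8, 9, 11, 13, 14, 16, 18}, so |A + A| = 19.
Step 2: Doubling constant K = |A + A|/|A| = 19/6 = 19/6 ≈ 3.1667.
Step 3: Plünnecke-Ruzsa gives |3A| ≤ K³·|A| = (3.1667)³ · 6 ≈ 190.5278.
Step 4: Compute 3A = A + A + A directly by enumerating all triples (a,b,c) ∈ A³; |3A| = 36.
Step 5: Check 36 ≤ 190.5278? Yes ✓.

K = 19/6, Plünnecke-Ruzsa bound K³|A| ≈ 190.5278, |3A| = 36, inequality holds.


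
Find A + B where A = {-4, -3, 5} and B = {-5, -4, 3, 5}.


A + B = {a + b : a ∈ A, b ∈ B}.
Enumerate all |A|·|B| = 3·4 = 12 pairs (a, b) and collect distinct sums.
a = -4: -4+-5=-9, -4+-4=-8, -4+3=-1, -4+5=1
a = -3: -3+-5=-8, -3+-4=-7, -3+3=0, -3+5=2
a = 5: 5+-5=0, 5+-4=1, 5+3=8, 5+5=10
Collecting distinct sums: A + B = {-9, -8, -7, -1, 0, 1, 2, 8, 10}
|A + B| = 9

A + B = {-9, -8, -7, -1, 0, 1, 2, 8, 10}


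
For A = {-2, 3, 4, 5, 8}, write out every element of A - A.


A - A = {a - a' : a, a' ∈ A}.
Compute a - a' for each ordered pair (a, a'):
a = -2: -2--2=0, -2-3=-5, -2-4=-6, -2-5=-7, -2-8=-10
a = 3: 3--2=5, 3-3=0, 3-4=-1, 3-5=-2, 3-8=-5
a = 4: 4--2=6, 4-3=1, 4-4=0, 4-5=-1, 4-8=-4
a = 5: 5--2=7, 5-3=2, 5-4=1, 5-5=0, 5-8=-3
a = 8: 8--2=10, 8-3=5, 8-4=4, 8-5=3, 8-8=0
Collecting distinct values (and noting 0 appears from a-a):
A - A = {-10, -7, -6, -5, -4, -3, -2, -1, 0, 1, 2, 3, 4, 5, 6, 7, 10}
|A - A| = 17

A - A = {-10, -7, -6, -5, -4, -3, -2, -1, 0, 1, 2, 3, 4, 5, 6, 7, 10}


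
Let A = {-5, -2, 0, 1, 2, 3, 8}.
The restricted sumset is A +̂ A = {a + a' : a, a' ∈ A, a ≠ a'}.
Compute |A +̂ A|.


Restricted sumset: A +̂ A = {a + a' : a ∈ A, a' ∈ A, a ≠ a'}.
Equivalently, take A + A and drop any sum 2a that is achievable ONLY as a + a for a ∈ A (i.e. sums representable only with equal summands).
Enumerate pairs (a, a') with a < a' (symmetric, so each unordered pair gives one sum; this covers all a ≠ a'):
  -5 + -2 = -7
  -5 + 0 = -5
  -5 + 1 = -4
  -5 + 2 = -3
  -5 + 3 = -2
  -5 + 8 = 3
  -2 + 0 = -2
  -2 + 1 = -1
  -2 + 2 = 0
  -2 + 3 = 1
  -2 + 8 = 6
  0 + 1 = 1
  0 + 2 = 2
  0 + 3 = 3
  0 + 8 = 8
  1 + 2 = 3
  1 + 3 = 4
  1 + 8 = 9
  2 + 3 = 5
  2 + 8 = 10
  3 + 8 = 11
Collected distinct sums: {-7, -5, -4, -3, -2, -1, 0, 1, 2, 3, 4, 5, 6, 8, 9, 10, 11}
|A +̂ A| = 17
(Reference bound: |A +̂ A| ≥ 2|A| - 3 for |A| ≥ 2, with |A| = 7 giving ≥ 11.)

|A +̂ A| = 17


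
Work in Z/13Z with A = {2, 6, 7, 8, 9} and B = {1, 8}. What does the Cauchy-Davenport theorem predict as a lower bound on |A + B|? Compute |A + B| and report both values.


Cauchy-Davenport: |A + B| ≥ min(p, |A| + |B| - 1) for A, B nonempty in Z/pZ.
|A| = 5, |B| = 2, p = 13.
CD lower bound = min(13, 5 + 2 - 1) = min(13, 6) = 6.
Compute A + B mod 13 directly:
a = 2: 2+1=3, 2+8=10
a = 6: 6+1=7, 6+8=1
a = 7: 7+1=8, 7+8=2
a = 8: 8+1=9, 8+8=3
a = 9: 9+1=10, 9+8=4
A + B = {1, 2, 3, 4, 7, 8, 9, 10}, so |A + B| = 8.
Verify: 8 ≥ 6? Yes ✓.

CD lower bound = 6, actual |A + B| = 8.


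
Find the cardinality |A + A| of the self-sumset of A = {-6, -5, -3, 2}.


A + A = {a + a' : a, a' ∈ A}; |A| = 4.
General bounds: 2|A| - 1 ≤ |A + A| ≤ |A|(|A|+1)/2, i.e. 7 ≤ |A + A| ≤ 10.
Lower bound 2|A|-1 is attained iff A is an arithmetic progression.
Enumerate sums a + a' for a ≤ a' (symmetric, so this suffices):
a = -6: -6+-6=-12, -6+-5=-11, -6+-3=-9, -6+2=-4
a = -5: -5+-5=-10, -5+-3=-8, -5+2=-3
a = -3: -3+-3=-6, -3+2=-1
a = 2: 2+2=4
Distinct sums: {-12, -11, -10, -9, -8, -6, -4, -3, -1, 4}
|A + A| = 10

|A + A| = 10


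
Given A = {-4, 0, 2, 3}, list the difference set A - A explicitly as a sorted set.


A - A = {a - a' : a, a' ∈ A}.
Compute a - a' for each ordered pair (a, a'):
a = -4: -4--4=0, -4-0=-4, -4-2=-6, -4-3=-7
a = 0: 0--4=4, 0-0=0, 0-2=-2, 0-3=-3
a = 2: 2--4=6, 2-0=2, 2-2=0, 2-3=-1
a = 3: 3--4=7, 3-0=3, 3-2=1, 3-3=0
Collecting distinct values (and noting 0 appears from a-a):
A - A = {-7, -6, -4, -3, -2, -1, 0, 1, 2, 3, 4, 6, 7}
|A - A| = 13

A - A = {-7, -6, -4, -3, -2, -1, 0, 1, 2, 3, 4, 6, 7}


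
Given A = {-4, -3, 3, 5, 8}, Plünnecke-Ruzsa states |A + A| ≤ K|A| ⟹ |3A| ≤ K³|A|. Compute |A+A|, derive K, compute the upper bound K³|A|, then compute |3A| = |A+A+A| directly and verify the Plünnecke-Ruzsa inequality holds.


|A| = 5.
Step 1: Compute A + A by enumerating all 25 pairs.
A + A = {-8, -7, -6, -1, 0, 1, 2, 4, 5, 6, 8, 10, 11, 13, 16}, so |A + A| = 15.
Step 2: Doubling constant K = |A + A|/|A| = 15/5 = 15/5 ≈ 3.0000.
Step 3: Plünnecke-Ruzsa gives |3A| ≤ K³·|A| = (3.0000)³ · 5 ≈ 135.0000.
Step 4: Compute 3A = A + A + A directly by enumerating all triples (a,b,c) ∈ A³; |3A| = 30.
Step 5: Check 30 ≤ 135.0000? Yes ✓.

K = 15/5, Plünnecke-Ruzsa bound K³|A| ≈ 135.0000, |3A| = 30, inequality holds.


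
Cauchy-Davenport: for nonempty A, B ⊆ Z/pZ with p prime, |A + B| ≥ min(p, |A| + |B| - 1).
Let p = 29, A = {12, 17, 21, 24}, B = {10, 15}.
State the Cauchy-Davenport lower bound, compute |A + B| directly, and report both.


Cauchy-Davenport: |A + B| ≥ min(p, |A| + |B| - 1) for A, B nonempty in Z/pZ.
|A| = 4, |B| = 2, p = 29.
CD lower bound = min(29, 4 + 2 - 1) = min(29, 5) = 5.
Compute A + B mod 29 directly:
a = 12: 12+10=22, 12+15=27
a = 17: 17+10=27, 17+15=3
a = 21: 21+10=2, 21+15=7
a = 24: 24+10=5, 24+15=10
A + B = {2, 3, 5, 7, 10, 22, 27}, so |A + B| = 7.
Verify: 7 ≥ 5? Yes ✓.

CD lower bound = 5, actual |A + B| = 7.


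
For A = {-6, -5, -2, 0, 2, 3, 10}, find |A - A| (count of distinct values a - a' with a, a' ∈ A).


A - A = {a - a' : a, a' ∈ A}; |A| = 7.
Bounds: 2|A|-1 ≤ |A - A| ≤ |A|² - |A| + 1, i.e. 13 ≤ |A - A| ≤ 43.
Note: 0 ∈ A - A always (from a - a). The set is symmetric: if d ∈ A - A then -d ∈ A - A.
Enumerate nonzero differences d = a - a' with a > a' (then include -d):
Positive differences: {1, 2, 3, 4, 5, 6, 7, 8, 9, 10, 12, 15, 16}
Full difference set: {0} ∪ (positive diffs) ∪ (negative diffs).
|A - A| = 1 + 2·13 = 27 (matches direct enumeration: 27).

|A - A| = 27


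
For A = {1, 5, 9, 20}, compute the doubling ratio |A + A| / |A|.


|A| = 4.
Compute A + A by enumerating all 16 pairs.
A + A = {2, 6, 10, 14, 18, 21, 25, 29, 40}, so |A + A| = 9.
K = |A + A| / |A| = 9/4 (already in lowest terms) ≈ 2.2500.
Reference: AP of size 4 gives K = 7/4 ≈ 1.7500; a fully generic set of size 4 gives K ≈ 2.5000.

|A| = 4, |A + A| = 9, K = 9/4.


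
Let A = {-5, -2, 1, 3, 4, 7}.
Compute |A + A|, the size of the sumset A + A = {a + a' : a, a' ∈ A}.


A + A = {a + a' : a, a' ∈ A}; |A| = 6.
General bounds: 2|A| - 1 ≤ |A + A| ≤ |A|(|A|+1)/2, i.e. 11 ≤ |A + A| ≤ 21.
Lower bound 2|A|-1 is attained iff A is an arithmetic progression.
Enumerate sums a + a' for a ≤ a' (symmetric, so this suffices):
a = -5: -5+-5=-10, -5+-2=-7, -5+1=-4, -5+3=-2, -5+4=-1, -5+7=2
a = -2: -2+-2=-4, -2+1=-1, -2+3=1, -2+4=2, -2+7=5
a = 1: 1+1=2, 1+3=4, 1+4=5, 1+7=8
a = 3: 3+3=6, 3+4=7, 3+7=10
a = 4: 4+4=8, 4+7=11
a = 7: 7+7=14
Distinct sums: {-10, -7, -4, -2, -1, 1, 2, 4, 5, 6, 7, 8, 10, 11, 14}
|A + A| = 15

|A + A| = 15


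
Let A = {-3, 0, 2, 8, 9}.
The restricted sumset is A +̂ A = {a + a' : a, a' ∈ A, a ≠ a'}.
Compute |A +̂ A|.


Restricted sumset: A +̂ A = {a + a' : a ∈ A, a' ∈ A, a ≠ a'}.
Equivalently, take A + A and drop any sum 2a that is achievable ONLY as a + a for a ∈ A (i.e. sums representable only with equal summands).
Enumerate pairs (a, a') with a < a' (symmetric, so each unordered pair gives one sum; this covers all a ≠ a'):
  -3 + 0 = -3
  -3 + 2 = -1
  -3 + 8 = 5
  -3 + 9 = 6
  0 + 2 = 2
  0 + 8 = 8
  0 + 9 = 9
  2 + 8 = 10
  2 + 9 = 11
  8 + 9 = 17
Collected distinct sums: {-3, -1, 2, 5, 6, 8, 9, 10, 11, 17}
|A +̂ A| = 10
(Reference bound: |A +̂ A| ≥ 2|A| - 3 for |A| ≥ 2, with |A| = 5 giving ≥ 7.)

|A +̂ A| = 10


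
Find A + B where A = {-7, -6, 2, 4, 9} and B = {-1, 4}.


A + B = {a + b : a ∈ A, b ∈ B}.
Enumerate all |A|·|B| = 5·2 = 10 pairs (a, b) and collect distinct sums.
a = -7: -7+-1=-8, -7+4=-3
a = -6: -6+-1=-7, -6+4=-2
a = 2: 2+-1=1, 2+4=6
a = 4: 4+-1=3, 4+4=8
a = 9: 9+-1=8, 9+4=13
Collecting distinct sums: A + B = {-8, -7, -3, -2, 1, 3, 6, 8, 13}
|A + B| = 9

A + B = {-8, -7, -3, -2, 1, 3, 6, 8, 13}


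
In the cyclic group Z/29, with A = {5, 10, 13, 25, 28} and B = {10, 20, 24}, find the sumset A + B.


Work in Z/29Z: reduce every sum a + b modulo 29.
Enumerate all 15 pairs:
a = 5: 5+10=15, 5+20=25, 5+24=0
a = 10: 10+10=20, 10+20=1, 10+24=5
a = 13: 13+10=23, 13+20=4, 13+24=8
a = 25: 25+10=6, 25+20=16, 25+24=20
a = 28: 28+10=9, 28+20=19, 28+24=23
Distinct residues collected: {0, 1, 4, 5, 6, 8, 9, 15, 16, 19, 20, 23, 25}
|A + B| = 13 (out of 29 total residues).

A + B = {0, 1, 4, 5, 6, 8, 9, 15, 16, 19, 20, 23, 25}


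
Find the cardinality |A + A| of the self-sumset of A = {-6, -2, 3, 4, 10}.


A + A = {a + a' : a, a' ∈ A}; |A| = 5.
General bounds: 2|A| - 1 ≤ |A + A| ≤ |A|(|A|+1)/2, i.e. 9 ≤ |A + A| ≤ 15.
Lower bound 2|A|-1 is attained iff A is an arithmetic progression.
Enumerate sums a + a' for a ≤ a' (symmetric, so this suffices):
a = -6: -6+-6=-12, -6+-2=-8, -6+3=-3, -6+4=-2, -6+10=4
a = -2: -2+-2=-4, -2+3=1, -2+4=2, -2+10=8
a = 3: 3+3=6, 3+4=7, 3+10=13
a = 4: 4+4=8, 4+10=14
a = 10: 10+10=20
Distinct sums: {-12, -8, -4, -3, -2, 1, 2, 4, 6, 7, 8, 13, 14, 20}
|A + A| = 14

|A + A| = 14


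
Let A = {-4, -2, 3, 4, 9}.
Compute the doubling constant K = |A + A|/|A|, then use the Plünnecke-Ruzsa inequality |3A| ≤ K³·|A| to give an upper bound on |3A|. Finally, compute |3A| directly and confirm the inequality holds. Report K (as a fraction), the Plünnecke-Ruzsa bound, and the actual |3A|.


|A| = 5.
Step 1: Compute A + A by enumerating all 25 pairs.
A + A = {-8, -6, -4, -1, 0, 1, 2, 5, 6, 7, 8, 12, 13, 18}, so |A + A| = 14.
Step 2: Doubling constant K = |A + A|/|A| = 14/5 = 14/5 ≈ 2.8000.
Step 3: Plünnecke-Ruzsa gives |3A| ≤ K³·|A| = (2.8000)³ · 5 ≈ 109.7600.
Step 4: Compute 3A = A + A + A directly by enumerating all triples (a,b,c) ∈ A³; |3A| = 28.
Step 5: Check 28 ≤ 109.7600? Yes ✓.

K = 14/5, Plünnecke-Ruzsa bound K³|A| ≈ 109.7600, |3A| = 28, inequality holds.


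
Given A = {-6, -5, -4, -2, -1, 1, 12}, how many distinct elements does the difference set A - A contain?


A - A = {a - a' : a, a' ∈ A}; |A| = 7.
Bounds: 2|A|-1 ≤ |A - A| ≤ |A|² - |A| + 1, i.e. 13 ≤ |A - A| ≤ 43.
Note: 0 ∈ A - A always (from a - a). The set is symmetric: if d ∈ A - A then -d ∈ A - A.
Enumerate nonzero differences d = a - a' with a > a' (then include -d):
Positive differences: {1, 2, 3, 4, 5, 6, 7, 11, 13, 14, 16, 17, 18}
Full difference set: {0} ∪ (positive diffs) ∪ (negative diffs).
|A - A| = 1 + 2·13 = 27 (matches direct enumeration: 27).

|A - A| = 27


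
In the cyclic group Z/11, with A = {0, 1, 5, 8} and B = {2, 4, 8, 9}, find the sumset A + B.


Work in Z/11Z: reduce every sum a + b modulo 11.
Enumerate all 16 pairs:
a = 0: 0+2=2, 0+4=4, 0+8=8, 0+9=9
a = 1: 1+2=3, 1+4=5, 1+8=9, 1+9=10
a = 5: 5+2=7, 5+4=9, 5+8=2, 5+9=3
a = 8: 8+2=10, 8+4=1, 8+8=5, 8+9=6
Distinct residues collected: {1, 2, 3, 4, 5, 6, 7, 8, 9, 10}
|A + B| = 10 (out of 11 total residues).

A + B = {1, 2, 3, 4, 5, 6, 7, 8, 9, 10}


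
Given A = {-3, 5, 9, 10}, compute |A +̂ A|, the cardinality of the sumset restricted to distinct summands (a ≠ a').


Restricted sumset: A +̂ A = {a + a' : a ∈ A, a' ∈ A, a ≠ a'}.
Equivalently, take A + A and drop any sum 2a that is achievable ONLY as a + a for a ∈ A (i.e. sums representable only with equal summands).
Enumerate pairs (a, a') with a < a' (symmetric, so each unordered pair gives one sum; this covers all a ≠ a'):
  -3 + 5 = 2
  -3 + 9 = 6
  -3 + 10 = 7
  5 + 9 = 14
  5 + 10 = 15
  9 + 10 = 19
Collected distinct sums: {2, 6, 7, 14, 15, 19}
|A +̂ A| = 6
(Reference bound: |A +̂ A| ≥ 2|A| - 3 for |A| ≥ 2, with |A| = 4 giving ≥ 5.)

|A +̂ A| = 6


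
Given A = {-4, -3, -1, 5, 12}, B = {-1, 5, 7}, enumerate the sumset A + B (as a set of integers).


A + B = {a + b : a ∈ A, b ∈ B}.
Enumerate all |A|·|B| = 5·3 = 15 pairs (a, b) and collect distinct sums.
a = -4: -4+-1=-5, -4+5=1, -4+7=3
a = -3: -3+-1=-4, -3+5=2, -3+7=4
a = -1: -1+-1=-2, -1+5=4, -1+7=6
a = 5: 5+-1=4, 5+5=10, 5+7=12
a = 12: 12+-1=11, 12+5=17, 12+7=19
Collecting distinct sums: A + B = {-5, -4, -2, 1, 2, 3, 4, 6, 10, 11, 12, 17, 19}
|A + B| = 13

A + B = {-5, -4, -2, 1, 2, 3, 4, 6, 10, 11, 12, 17, 19}


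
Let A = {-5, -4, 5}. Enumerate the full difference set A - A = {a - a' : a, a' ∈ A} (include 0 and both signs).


A - A = {a - a' : a, a' ∈ A}.
Compute a - a' for each ordered pair (a, a'):
a = -5: -5--5=0, -5--4=-1, -5-5=-10
a = -4: -4--5=1, -4--4=0, -4-5=-9
a = 5: 5--5=10, 5--4=9, 5-5=0
Collecting distinct values (and noting 0 appears from a-a):
A - A = {-10, -9, -1, 0, 1, 9, 10}
|A - A| = 7

A - A = {-10, -9, -1, 0, 1, 9, 10}


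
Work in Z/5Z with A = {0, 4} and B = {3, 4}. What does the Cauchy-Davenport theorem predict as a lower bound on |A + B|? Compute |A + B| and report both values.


Cauchy-Davenport: |A + B| ≥ min(p, |A| + |B| - 1) for A, B nonempty in Z/pZ.
|A| = 2, |B| = 2, p = 5.
CD lower bound = min(5, 2 + 2 - 1) = min(5, 3) = 3.
Compute A + B mod 5 directly:
a = 0: 0+3=3, 0+4=4
a = 4: 4+3=2, 4+4=3
A + B = {2, 3, 4}, so |A + B| = 3.
Verify: 3 ≥ 3? Yes ✓.

CD lower bound = 3, actual |A + B| = 3.
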